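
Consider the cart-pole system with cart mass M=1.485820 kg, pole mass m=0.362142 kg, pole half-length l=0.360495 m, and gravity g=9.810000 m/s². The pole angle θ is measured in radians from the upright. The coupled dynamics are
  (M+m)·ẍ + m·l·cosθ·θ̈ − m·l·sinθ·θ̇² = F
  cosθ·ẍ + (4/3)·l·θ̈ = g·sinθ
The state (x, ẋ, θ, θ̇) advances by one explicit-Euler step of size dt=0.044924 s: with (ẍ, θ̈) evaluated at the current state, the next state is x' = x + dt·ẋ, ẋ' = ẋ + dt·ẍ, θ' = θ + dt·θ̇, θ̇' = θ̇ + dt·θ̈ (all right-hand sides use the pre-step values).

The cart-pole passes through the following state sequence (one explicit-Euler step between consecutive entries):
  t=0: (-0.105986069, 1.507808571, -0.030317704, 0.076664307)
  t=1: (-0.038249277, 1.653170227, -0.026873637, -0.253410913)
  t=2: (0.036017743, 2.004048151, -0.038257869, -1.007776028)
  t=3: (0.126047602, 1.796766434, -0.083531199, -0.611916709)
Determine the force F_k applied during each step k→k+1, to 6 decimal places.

step 0→1:
  ẍ = (ẋ'−ẋ)/dt = (1.653170227−1.507808571)/0.044924 = 3.235724
  θ̈ = (θ̇'−θ̇)/dt = (-0.253410913−0.076664307)/0.044924 = -7.347414
  sinθ=-0.030313, cosθ=0.999540
  F = (M+m)·ẍ + m·l·cosθ·θ̈ − m·l·sinθ·θ̇² = 5.979495 + -0.958767 − -0.000023 = 5.020751
step 1→2:
  ẍ = (ẋ'−ẋ)/dt = (2.004048151−1.653170227)/0.044924 = 7.810478
  θ̈ = (θ̇'−θ̇)/dt = (-1.007776028−-0.253410913)/0.044924 = -16.792029
  sinθ=-0.026870, cosθ=0.999639
  F = (M+m)·ẍ + m·l·cosθ·θ̈ − m·l·sinθ·θ̇² = 14.433467 + -2.191414 − -0.000225 = 12.242278
step 2→3:
  ẍ = (ẋ'−ẋ)/dt = (1.796766434−2.004048151)/0.044924 = -4.614053
  θ̈ = (θ̇'−θ̇)/dt = (-0.611916709−-1.007776028)/0.044924 = 8.811756
  sinθ=-0.038249, cosθ=0.999268
  F = (M+m)·ẍ + m·l·cosθ·θ̈ − m·l·sinθ·θ̇² = -8.526595 + 1.149536 − -0.005071 = -7.371987

F_0 = 5.020751 N
F_1 = 12.242278 N
F_2 = -7.371987 N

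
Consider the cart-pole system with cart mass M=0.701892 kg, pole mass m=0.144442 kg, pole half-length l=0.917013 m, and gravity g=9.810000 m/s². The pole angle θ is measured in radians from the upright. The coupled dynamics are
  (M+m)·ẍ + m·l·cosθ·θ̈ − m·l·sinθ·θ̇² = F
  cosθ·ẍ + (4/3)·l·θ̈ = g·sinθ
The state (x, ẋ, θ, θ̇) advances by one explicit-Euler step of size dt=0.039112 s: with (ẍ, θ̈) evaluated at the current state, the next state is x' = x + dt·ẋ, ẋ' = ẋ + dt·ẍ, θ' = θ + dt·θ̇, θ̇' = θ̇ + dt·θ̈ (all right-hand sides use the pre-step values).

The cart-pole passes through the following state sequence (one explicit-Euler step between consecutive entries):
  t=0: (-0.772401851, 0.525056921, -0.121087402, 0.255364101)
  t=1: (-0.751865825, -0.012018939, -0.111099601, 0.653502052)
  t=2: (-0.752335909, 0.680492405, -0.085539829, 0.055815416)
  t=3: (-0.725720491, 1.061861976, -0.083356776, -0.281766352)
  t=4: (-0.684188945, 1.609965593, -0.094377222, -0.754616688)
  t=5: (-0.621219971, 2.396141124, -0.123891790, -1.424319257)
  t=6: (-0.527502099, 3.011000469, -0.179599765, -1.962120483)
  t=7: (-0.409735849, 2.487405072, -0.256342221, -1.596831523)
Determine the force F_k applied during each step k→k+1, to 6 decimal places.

F_0 = -10.282150 N
F_1 = 12.979714 N
F_2 = 7.113327 N
F_3 = 10.265365 N
F_4 = 14.761052 N
F_5 = 11.530644 N
F_6 = -10.021670 N

step 0→1:
  ẍ = (ẋ'−ẋ)/dt = (-0.012018939−0.525056921)/0.039112 = -13.731741
  θ̈ = (θ̇'−θ̇)/dt = (0.653502052−0.255364101)/0.039112 = 10.179432
  sinθ=-0.120792, cosθ=0.992678
  F = (M+m)·ẍ + m·l·cosθ·θ̈ − m·l·sinθ·θ̇² = -11.621639 + 1.338446 − -0.001043 = -10.282150
step 1→2:
  ẍ = (ẋ'−ẋ)/dt = (0.680492405−-0.012018939)/0.039112 = 17.705854
  θ̈ = (θ̇'−θ̇)/dt = (0.055815416−0.653502052)/0.039112 = -15.281413
  sinθ=-0.110871, cosθ=0.993835
  F = (M+m)·ẍ + m·l·cosθ·θ̈ − m·l·sinθ·θ̇² = 14.985066 + -2.011623 − -0.006272 = 12.979714
step 2→3:
  ẍ = (ẋ'−ẋ)/dt = (1.061861976−0.680492405)/0.039112 = 9.750705
  θ̈ = (θ̇'−θ̇)/dt = (-0.281766352−0.055815416)/0.039112 = -8.631156
  sinθ=-0.085436, cosθ=0.996344
  F = (M+m)·ẍ + m·l·cosθ·θ̈ − m·l·sinθ·θ̇² = 8.252353 + -1.139061 − -0.000035 = 7.113327
step 3→4:
  ẍ = (ẋ'−ẋ)/dt = (1.609965593−1.061861976)/0.039112 = 14.013694
  θ̈ = (θ̇'−θ̇)/dt = (-0.754616688−-0.281766352)/0.039112 = -12.089649
  sinθ=-0.083260, cosθ=0.996528
  F = (M+m)·ẍ + m·l·cosθ·θ̈ − m·l·sinθ·θ̇² = 11.860266 + -1.595777 − -0.000876 = 10.265365
step 4→5:
  ẍ = (ẋ'−ẋ)/dt = (2.396141124−1.609965593)/0.039112 = 20.100622
  θ̈ = (θ̇'−θ̇)/dt = (-1.424319257−-0.754616688)/0.039112 = -17.122688
  sinθ=-0.094237, cosθ=0.995550
  F = (M+m)·ẍ + m·l·cosθ·θ̈ − m·l·sinθ·θ̇² = 17.011840 + -2.257896 − -0.007108 = 14.761052
step 5→6:
  ẍ = (ẋ'−ẋ)/dt = (3.011000469−2.396141124)/0.039112 = 15.720478
  θ̈ = (θ̇'−θ̇)/dt = (-1.962120483−-1.424319257)/0.039112 = -13.750287
  sinθ=-0.123575, cosθ=0.992335
  F = (M+m)·ẍ + m·l·cosθ·θ̈ − m·l·sinθ·θ̇² = 13.304775 + -1.807337 − -0.033206 = 11.530644
step 6→7:
  ẍ = (ẋ'−ẋ)/dt = (2.487405072−3.011000469)/0.039112 = -13.387078
  θ̈ = (θ̇'−θ̇)/dt = (-1.596831523−-1.962120483)/0.039112 = 9.339562
  sinθ=-0.178636, cosθ=0.983915
  F = (M+m)·ẍ + m·l·cosθ·θ̈ − m·l·sinθ·θ̇² = -11.329939 + 1.217176 − -0.091094 = -10.021670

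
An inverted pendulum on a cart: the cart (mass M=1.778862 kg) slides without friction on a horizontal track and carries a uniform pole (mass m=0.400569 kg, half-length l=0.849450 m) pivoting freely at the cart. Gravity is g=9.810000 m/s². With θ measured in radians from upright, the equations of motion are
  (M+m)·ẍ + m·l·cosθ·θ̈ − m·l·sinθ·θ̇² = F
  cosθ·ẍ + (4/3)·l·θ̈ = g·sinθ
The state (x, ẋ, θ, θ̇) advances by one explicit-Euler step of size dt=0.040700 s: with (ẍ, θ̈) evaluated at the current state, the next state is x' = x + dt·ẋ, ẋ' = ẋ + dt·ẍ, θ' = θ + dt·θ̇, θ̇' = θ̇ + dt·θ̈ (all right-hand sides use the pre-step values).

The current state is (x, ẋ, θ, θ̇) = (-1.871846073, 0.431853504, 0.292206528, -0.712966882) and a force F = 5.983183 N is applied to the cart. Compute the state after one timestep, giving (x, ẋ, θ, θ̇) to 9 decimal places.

sinθ=0.288065919, cosθ=0.957610582
temp = (F + m·l·θ̇²·sinθ)/(M+m) = (5.983183 + 0.049824821)/2.179431 = 2.768157295
θ̈ = (g·sinθ − cosθ·temp)/(l·(4/3 − m·cos²θ/(M+m))) = 0.176980510
ẍ = temp − m·l·θ̈·cosθ/(M+m) = 2.741697504
Euler: x'=-1.871846073+0.040700·0.431853504=-1.854269635, ẋ'=0.431853504+0.040700·2.741697504=0.543440592
       θ'=0.292206528+0.040700·-0.712966882=0.263188776, θ̇'=-0.712966882+0.040700·0.176980510=-0.705763775

(-1.854269635, 0.543440592, 0.263188776, -0.705763775)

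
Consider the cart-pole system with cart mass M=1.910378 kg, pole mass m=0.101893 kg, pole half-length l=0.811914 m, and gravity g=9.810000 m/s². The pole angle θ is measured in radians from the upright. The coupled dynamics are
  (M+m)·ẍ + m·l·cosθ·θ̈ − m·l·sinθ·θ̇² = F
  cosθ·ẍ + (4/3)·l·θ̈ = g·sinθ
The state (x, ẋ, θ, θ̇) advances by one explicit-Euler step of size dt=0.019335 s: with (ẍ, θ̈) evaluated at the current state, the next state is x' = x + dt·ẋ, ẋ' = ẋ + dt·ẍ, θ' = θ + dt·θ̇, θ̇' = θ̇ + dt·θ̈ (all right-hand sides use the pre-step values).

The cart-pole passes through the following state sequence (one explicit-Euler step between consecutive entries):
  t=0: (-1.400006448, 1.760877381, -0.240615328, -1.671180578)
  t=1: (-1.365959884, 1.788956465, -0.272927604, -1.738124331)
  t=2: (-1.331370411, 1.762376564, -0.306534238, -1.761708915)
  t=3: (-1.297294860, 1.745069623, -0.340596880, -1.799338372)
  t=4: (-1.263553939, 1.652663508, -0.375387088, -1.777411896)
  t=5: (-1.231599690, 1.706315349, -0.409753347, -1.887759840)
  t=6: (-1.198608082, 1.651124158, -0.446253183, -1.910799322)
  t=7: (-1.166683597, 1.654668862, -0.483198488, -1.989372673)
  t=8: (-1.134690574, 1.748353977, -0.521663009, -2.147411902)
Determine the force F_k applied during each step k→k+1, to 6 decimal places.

step 0→1:
  ẍ = (ẋ'−ẋ)/dt = (1.788956465−1.760877381)/0.019335 = 1.452241
  θ̈ = (θ̇'−θ̇)/dt = (-1.738124331−-1.671180578)/0.019335 = -3.462309
  sinθ=-0.238300, cosθ=0.971192
  F = (M+m)·ẍ + m·l·cosθ·θ̈ − m·l·sinθ·θ̇² = 2.922303 + -0.278180 − -0.055059 = 2.699182
step 1→2:
  ẍ = (ẋ'−ẋ)/dt = (1.762376564−1.788956465)/0.019335 = -1.374704
  θ̈ = (θ̇'−θ̇)/dt = (-1.761708915−-1.738124331)/0.019335 = -1.219787
  sinθ=-0.269552, cosθ=0.962986
  F = (M+m)·ẍ + m·l·cosθ·θ̈ − m·l·sinθ·θ̇² = -2.766277 + -0.097176 − -0.067369 = -2.796084
step 2→3:
  ẍ = (ẋ'−ẋ)/dt = (1.745069623−1.762376564)/0.019335 = -0.895109
  θ̈ = (θ̇'−θ̇)/dt = (-1.799338372−-1.761708915)/0.019335 = -1.946183
  sinθ=-0.301756, cosθ=0.953385
  F = (M+m)·ẍ + m·l·cosθ·θ̈ − m·l·sinθ·θ̇² = -1.801203 + -0.153499 − -0.077478 = -1.877224
step 3→4:
  ẍ = (ẋ'−ẋ)/dt = (1.652663508−1.745069623)/0.019335 = -4.779215
  θ̈ = (θ̇'−θ̇)/dt = (-1.777411896−-1.799338372)/0.019335 = 1.134030
  sinθ=-0.334050, cosθ=0.942555
  F = (M+m)·ẍ + m·l·cosθ·θ̈ − m·l·sinθ·θ̇² = -9.617075 + 0.088427 − -0.089473 = -9.439175
step 4→5:
  ẍ = (ẋ'−ẋ)/dt = (1.706315349−1.652663508)/0.019335 = 2.774856
  θ̈ = (θ̇'−θ̇)/dt = (-1.887759840−-1.777411896)/0.019335 = -5.707160
  sinθ=-0.366633, cosθ=0.930366
  F = (M+m)·ẍ + m·l·cosθ·θ̈ − m·l·sinθ·θ̇² = 5.583762 + -0.439267 − -0.095821 = 5.240317
step 5→6:
  ẍ = (ẋ'−ẋ)/dt = (1.651124158−1.706315349)/0.019335 = -2.854471
  θ̈ = (θ̇'−θ̇)/dt = (-1.910799322−-1.887759840)/0.019335 = -1.191595
  sinθ=-0.398383, cosθ=0.917219
  F = (M+m)·ẍ + m·l·cosθ·θ̈ − m·l·sinθ·θ̇² = -5.743969 + -0.090418 − -0.117449 = -5.716938
step 6→7:
  ẍ = (ẋ'−ẋ)/dt = (1.654668862−1.651124158)/0.019335 = 0.183331
  θ̈ = (θ̇'−θ̇)/dt = (-1.989372673−-1.910799322)/0.019335 = -4.063788
  sinθ=-0.431589, cosθ=0.902071
  F = (M+m)·ẍ + m·l·cosθ·θ̈ − m·l·sinθ·θ̇² = 0.368911 + -0.303268 − -0.130363 = 0.196007
step 7→8:
  ẍ = (ẋ'−ẋ)/dt = (1.748353977−1.654668862)/0.019335 = 4.845364
  θ̈ = (θ̇'−θ̇)/dt = (-2.147411902−-1.989372673)/0.019335 = -8.173738
  sinθ=-0.464614, cosθ=0.885513
  F = (M+m)·ẍ + m·l·cosθ·θ̈ − m·l·sinθ·θ̇² = 9.750186 + -0.598784 − -0.152117 = 9.303519

F_0 = 2.699182 N
F_1 = -2.796084 N
F_2 = -1.877224 N
F_3 = -9.439175 N
F_4 = 5.240317 N
F_5 = -5.716938 N
F_6 = 0.196007 N
F_7 = 9.303519 N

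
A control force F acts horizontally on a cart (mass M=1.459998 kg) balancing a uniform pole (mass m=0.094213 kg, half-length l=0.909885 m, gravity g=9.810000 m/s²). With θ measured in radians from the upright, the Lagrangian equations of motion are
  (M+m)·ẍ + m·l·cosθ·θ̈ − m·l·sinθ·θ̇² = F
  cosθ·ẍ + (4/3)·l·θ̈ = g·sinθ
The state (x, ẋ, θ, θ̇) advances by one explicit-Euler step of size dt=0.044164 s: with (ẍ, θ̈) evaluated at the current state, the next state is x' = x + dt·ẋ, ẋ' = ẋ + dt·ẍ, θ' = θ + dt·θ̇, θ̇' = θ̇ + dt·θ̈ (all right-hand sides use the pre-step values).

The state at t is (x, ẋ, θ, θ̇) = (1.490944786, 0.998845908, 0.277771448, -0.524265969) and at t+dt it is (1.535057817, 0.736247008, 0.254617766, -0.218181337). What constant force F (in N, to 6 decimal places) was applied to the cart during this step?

F = -8.676449 N

ẍ = (ẋ'−ẋ)/dt = (0.736247008−0.998845908)/0.044164 = -5.945994
θ̈ = (θ̇'−θ̇)/dt = (-0.218181337−-0.524265969)/0.044164 = 6.930637
sinθ=0.274213, cosθ=0.961669
F = (M+m)·ẍ + m·l·cosθ·θ̈ − m·l·sinθ·θ̇² = -9.241330 + 0.571342 − 0.006461 = -8.676449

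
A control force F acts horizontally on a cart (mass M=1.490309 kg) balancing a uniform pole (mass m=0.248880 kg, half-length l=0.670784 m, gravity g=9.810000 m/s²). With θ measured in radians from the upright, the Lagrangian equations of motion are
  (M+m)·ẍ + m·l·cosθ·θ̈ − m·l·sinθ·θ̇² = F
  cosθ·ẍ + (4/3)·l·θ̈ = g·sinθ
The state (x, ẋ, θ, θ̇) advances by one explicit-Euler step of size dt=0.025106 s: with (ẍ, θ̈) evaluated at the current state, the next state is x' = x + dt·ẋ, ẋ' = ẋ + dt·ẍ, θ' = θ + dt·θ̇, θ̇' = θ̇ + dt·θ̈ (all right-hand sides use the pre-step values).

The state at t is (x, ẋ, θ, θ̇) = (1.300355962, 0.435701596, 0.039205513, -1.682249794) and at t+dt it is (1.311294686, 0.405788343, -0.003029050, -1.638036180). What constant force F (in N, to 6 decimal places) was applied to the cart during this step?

ẍ = (ẋ'−ẋ)/dt = (0.405788343−0.435701596)/0.025106 = -1.191478
θ̈ = (θ̇'−θ̇)/dt = (-1.638036180−-1.682249794)/0.025106 = 1.761078
sinθ=0.039195, cosθ=0.999232
F = (M+m)·ẍ + m·l·cosθ·θ̈ − m·l·sinθ·θ̇² = -2.072206 + 0.293777 − 0.018518 = -1.796947

F = -1.796947 N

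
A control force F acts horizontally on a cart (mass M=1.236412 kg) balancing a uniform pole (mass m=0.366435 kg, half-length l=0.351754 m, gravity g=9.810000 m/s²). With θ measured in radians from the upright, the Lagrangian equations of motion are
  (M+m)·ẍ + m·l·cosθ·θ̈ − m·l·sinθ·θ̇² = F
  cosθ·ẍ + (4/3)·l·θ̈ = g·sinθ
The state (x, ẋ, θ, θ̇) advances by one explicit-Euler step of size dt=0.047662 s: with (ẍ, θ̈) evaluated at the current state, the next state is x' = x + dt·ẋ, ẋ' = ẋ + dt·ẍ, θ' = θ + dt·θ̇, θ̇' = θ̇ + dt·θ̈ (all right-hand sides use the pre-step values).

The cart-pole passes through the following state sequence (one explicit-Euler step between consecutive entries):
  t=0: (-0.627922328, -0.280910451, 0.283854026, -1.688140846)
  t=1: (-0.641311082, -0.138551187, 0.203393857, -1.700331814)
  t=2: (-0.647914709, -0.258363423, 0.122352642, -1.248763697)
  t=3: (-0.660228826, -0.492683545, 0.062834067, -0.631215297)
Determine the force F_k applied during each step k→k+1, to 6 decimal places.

step 0→1:
  ẍ = (ẋ'−ẋ)/dt = (-0.138551187−-0.280910451)/0.047662 = 2.986850
  θ̈ = (θ̇'−θ̇)/dt = (-1.700331814−-1.688140846)/0.047662 = -0.255780
  sinθ=0.280058, cosθ=0.959983
  F = (M+m)·ẍ + m·l·cosθ·θ̈ − m·l·sinθ·θ̇² = 4.787464 + -0.031649 − 0.102873 = 4.652942
step 1→2:
  ẍ = (ẋ'−ẋ)/dt = (-0.258363423−-0.138551187)/0.047662 = -2.513790
  θ̈ = (θ̇'−θ̇)/dt = (-1.248763697−-1.700331814)/0.047662 = 9.474385
  sinθ=0.201994, cosθ=0.979387
  F = (M+m)·ẍ + m·l·cosθ·θ̈ − m·l·sinθ·θ̇² = -4.029220 + 1.196028 − 0.075274 = -2.908466
step 2→3:
  ẍ = (ẋ'−ẋ)/dt = (-0.492683545−-0.258363423)/0.047662 = -4.916288
  θ̈ = (θ̇'−θ̇)/dt = (-0.631215297−-1.248763697)/0.047662 = 12.956829
  sinθ=0.122048, cosθ=0.992524
  F = (M+m)·ẍ + m·l·cosθ·θ̈ − m·l·sinθ·θ̇² = -7.880058 + 1.657585 − 0.024532 = -6.247004

F_0 = 4.652942 N
F_1 = -2.908466 N
F_2 = -6.247004 N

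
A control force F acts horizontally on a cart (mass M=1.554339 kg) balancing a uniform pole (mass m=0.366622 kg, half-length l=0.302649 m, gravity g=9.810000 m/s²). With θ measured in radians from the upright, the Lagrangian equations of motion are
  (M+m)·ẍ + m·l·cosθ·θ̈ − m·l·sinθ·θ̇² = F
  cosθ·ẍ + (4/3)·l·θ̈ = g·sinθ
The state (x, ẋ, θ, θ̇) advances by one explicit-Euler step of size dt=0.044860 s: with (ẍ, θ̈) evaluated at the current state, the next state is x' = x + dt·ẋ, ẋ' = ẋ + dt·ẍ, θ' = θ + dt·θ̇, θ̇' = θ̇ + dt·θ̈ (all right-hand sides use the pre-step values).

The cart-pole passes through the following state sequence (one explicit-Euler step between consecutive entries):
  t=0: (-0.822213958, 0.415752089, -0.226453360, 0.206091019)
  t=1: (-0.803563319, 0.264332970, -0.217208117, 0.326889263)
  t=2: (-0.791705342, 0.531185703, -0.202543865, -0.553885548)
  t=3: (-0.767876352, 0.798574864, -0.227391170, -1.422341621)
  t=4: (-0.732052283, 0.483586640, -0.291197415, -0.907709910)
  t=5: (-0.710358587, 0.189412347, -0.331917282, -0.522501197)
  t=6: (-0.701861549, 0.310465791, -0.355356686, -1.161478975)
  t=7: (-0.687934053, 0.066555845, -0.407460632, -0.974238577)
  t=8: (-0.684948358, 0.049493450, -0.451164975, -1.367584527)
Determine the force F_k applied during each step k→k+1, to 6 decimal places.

step 0→1:
  ẍ = (ẋ'−ẋ)/dt = (0.264332970−0.415752089)/0.044860 = -3.375370
  θ̈ = (θ̇'−θ̇)/dt = (0.326889263−0.206091019)/0.044860 = 2.692783
  sinθ=-0.224523, cosθ=0.974469
  F = (M+m)·ẍ + m·l·cosθ·θ̈ − m·l·sinθ·θ̇² = -6.483955 + 0.291157 − -0.001058 = -6.191740
step 1→2:
  ẍ = (ẋ'−ẋ)/dt = (0.531185703−0.264332970)/0.044860 = 5.948567
  θ̈ = (θ̇'−θ̇)/dt = (-0.553885548−0.326889263)/0.044860 = -19.633857
  sinθ=-0.215504, cosθ=0.976503
  F = (M+m)·ẍ + m·l·cosθ·θ̈ − m·l·sinθ·θ̇² = 11.426966 + -2.127340 − -0.002555 = 9.302181
step 2→3:
  ẍ = (ẋ'−ẋ)/dt = (0.798574864−0.531185703)/0.044860 = 5.960525
  θ̈ = (θ̇'−θ̇)/dt = (-1.422341621−-0.553885548)/0.044860 = -19.359253
  sinθ=-0.201162, cosθ=0.979558
  F = (M+m)·ẍ + m·l·cosθ·θ̈ − m·l·sinθ·θ̇² = 11.449936 + -2.104149 − -0.006848 = 9.352635
step 3→4:
  ẍ = (ẋ'−ẋ)/dt = (0.483586640−0.798574864)/0.044860 = -7.021583
  θ̈ = (θ̇'−θ̇)/dt = (-0.907709910−-1.422341621)/0.044860 = 11.471951
  sinθ=-0.225437, cosθ=0.974258
  F = (M+m)·ẍ + m·l·cosθ·θ̈ − m·l·sinθ·θ̇² = -13.488188 + 1.240135 − -0.050605 = -12.197448
step 4→5:
  ẍ = (ẋ'−ẋ)/dt = (0.189412347−0.483586640)/0.044860 = -6.557608
  θ̈ = (θ̇'−θ̇)/dt = (-0.522501197−-0.907709910)/0.044860 = 8.586908
  sinθ=-0.287099, cosθ=0.957901
  F = (M+m)·ẍ + m·l·cosθ·θ̈ − m·l·sinθ·θ̇² = -12.596909 + 0.912673 − -0.026247 = -11.657989
step 5→6:
  ẍ = (ẋ'−ẋ)/dt = (0.310465791−0.189412347)/0.044860 = 2.698472
  θ̈ = (θ̇'−θ̇)/dt = (-1.161478975−-0.522501197)/0.044860 = -14.243820
  sinθ=-0.325856, cosθ=0.945419
  F = (M+m)·ẍ + m·l·cosθ·θ̈ − m·l·sinθ·θ̇² = 5.183659 + -1.494200 − -0.009871 = 3.699330
step 6→7:
  ẍ = (ẋ'−ẋ)/dt = (0.066555845−0.310465791)/0.044860 = -5.437137
  θ̈ = (θ̇'−θ̇)/dt = (-0.974238577−-1.161478975)/0.044860 = 4.173883
  sinθ=-0.347925, cosθ=0.937522
  F = (M+m)·ẍ + m·l·cosθ·θ̈ − m·l·sinθ·θ̇² = -10.444527 + 0.434190 − -0.052079 = -9.958258
step 7→8:
  ẍ = (ẋ'−ẋ)/dt = (0.049493450−0.066555845)/0.044860 = -0.380348
  θ̈ = (θ̇'−θ̇)/dt = (-1.367584527−-0.974238577)/0.044860 = -8.768300
  sinθ=-0.396279, cosθ=0.918130
  F = (M+m)·ẍ + m·l·cosθ·θ̈ − m·l·sinθ·θ̇² = -0.730633 + -0.893259 − -0.041734 = -1.582158

F_0 = -6.191740 N
F_1 = 9.302181 N
F_2 = 9.352635 N
F_3 = -12.197448 N
F_4 = -11.657989 N
F_5 = 3.699330 N
F_6 = -9.958258 N
F_7 = -1.582158 N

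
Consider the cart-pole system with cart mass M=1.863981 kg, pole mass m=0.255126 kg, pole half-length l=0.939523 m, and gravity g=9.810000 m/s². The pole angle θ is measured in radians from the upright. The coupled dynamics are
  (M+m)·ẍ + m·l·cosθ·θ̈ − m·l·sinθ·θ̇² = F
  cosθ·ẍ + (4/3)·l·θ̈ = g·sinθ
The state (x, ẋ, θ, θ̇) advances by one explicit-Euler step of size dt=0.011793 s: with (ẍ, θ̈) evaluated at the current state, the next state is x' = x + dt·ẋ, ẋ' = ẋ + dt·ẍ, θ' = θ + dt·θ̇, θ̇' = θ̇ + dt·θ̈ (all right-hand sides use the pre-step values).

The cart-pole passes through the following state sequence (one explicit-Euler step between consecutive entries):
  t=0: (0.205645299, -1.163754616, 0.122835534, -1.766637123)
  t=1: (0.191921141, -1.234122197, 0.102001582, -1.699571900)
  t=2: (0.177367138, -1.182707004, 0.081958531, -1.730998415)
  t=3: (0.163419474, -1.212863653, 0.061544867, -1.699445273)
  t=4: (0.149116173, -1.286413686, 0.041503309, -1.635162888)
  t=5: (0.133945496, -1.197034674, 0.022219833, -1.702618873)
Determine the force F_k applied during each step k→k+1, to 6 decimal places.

F_0 = -11.383296 N
F_1 = 8.532960 N
F_2 = -4.838529 N
F_3 = -11.954839 N
F_4 = 14.664211 N

step 0→1:
  ẍ = (ẋ'−ẋ)/dt = (-1.234122197−-1.163754616)/0.011793 = -5.966894
  θ̈ = (θ̇'−θ̇)/dt = (-1.699571900−-1.766637123)/0.011793 = 5.686867
  sinθ=0.122527, cosθ=0.992465
  F = (M+m)·ẍ + m·l·cosθ·θ̈ − m·l·sinθ·θ̇² = -12.644487 + 1.352853 − 0.091662 = -11.383296
step 1→2:
  ẍ = (ẋ'−ẋ)/dt = (-1.182707004−-1.234122197)/0.011793 = 4.359806
  θ̈ = (θ̇'−θ̇)/dt = (-1.730998415−-1.699571900)/0.011793 = -2.664845
  sinθ=0.101825, cosθ=0.994802
  F = (M+m)·ẍ + m·l·cosθ·θ̈ − m·l·sinθ·θ̇² = 9.238896 + -0.635435 − 0.070501 = 8.532960
step 2→3:
  ẍ = (ẋ'−ẋ)/dt = (-1.212863653−-1.182707004)/0.011793 = -2.557165
  θ̈ = (θ̇'−θ̇)/dt = (-1.699445273−-1.730998415)/0.011793 = 2.675582
  sinθ=0.081867, cosθ=0.996643
  F = (M+m)·ẍ + m·l·cosθ·θ̈ − m·l·sinθ·θ̇² = -5.418907 + 0.639176 − 0.058798 = -4.838529
step 3→4:
  ẍ = (ẋ'−ẋ)/dt = (-1.286413686−-1.212863653)/0.011793 = -6.236753
  θ̈ = (θ̇'−θ̇)/dt = (-1.635162888−-1.699445273)/0.011793 = 5.450893
  sinθ=0.061506, cosθ=0.998107
  F = (M+m)·ẍ + m·l·cosθ·θ̈ − m·l·sinθ·θ̇² = -13.216348 + 1.304088 − 0.042579 = -11.954839
step 4→5:
  ẍ = (ẋ'−ẋ)/dt = (-1.197034674−-1.286413686)/0.011793 = 7.578989
  θ̈ = (θ̇'−θ̇)/dt = (-1.702618873−-1.635162888)/0.011793 = -5.720002
  sinθ=0.041491, cosθ=0.999139
  F = (M+m)·ẍ + m·l·cosθ·θ̈ − m·l·sinθ·θ̇² = 16.060688 + -1.369885 − 0.026591 = 14.664211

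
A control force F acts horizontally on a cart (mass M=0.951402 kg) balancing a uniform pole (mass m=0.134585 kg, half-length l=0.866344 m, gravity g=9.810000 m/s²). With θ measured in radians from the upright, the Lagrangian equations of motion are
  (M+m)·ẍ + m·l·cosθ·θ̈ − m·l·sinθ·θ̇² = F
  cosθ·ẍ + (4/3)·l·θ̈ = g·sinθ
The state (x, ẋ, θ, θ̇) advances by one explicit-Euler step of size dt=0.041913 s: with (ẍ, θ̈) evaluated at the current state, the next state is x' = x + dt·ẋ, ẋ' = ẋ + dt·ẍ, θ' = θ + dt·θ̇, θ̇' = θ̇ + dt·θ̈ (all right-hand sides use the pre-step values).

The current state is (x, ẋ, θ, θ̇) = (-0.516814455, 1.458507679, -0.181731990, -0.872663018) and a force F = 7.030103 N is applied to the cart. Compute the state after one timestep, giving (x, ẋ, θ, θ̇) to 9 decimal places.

(-0.455684023, 1.763418782, -0.218307915, -1.196611725)

sinθ=-0.180733311, cosθ=0.983532140
temp = (F + m·l·θ̇²·sinθ)/(M+m) = (7.030103 + -0.016047906)/1.085987 = 6.458691581
θ̈ = (g·sinθ − cosθ·temp)/(l·(4/3 − m·cos²θ/(M+m))) = -7.729074679
ẍ = temp − m·l·θ̈·cosθ/(M+m) = 7.274857516
Euler: x'=-0.516814455+0.041913·1.458507679=-0.455684023, ẋ'=1.458507679+0.041913·7.274857516=1.763418782
       θ'=-0.181731990+0.041913·-0.872663018=-0.218307915, θ̇'=-0.872663018+0.041913·-7.729074679=-1.196611725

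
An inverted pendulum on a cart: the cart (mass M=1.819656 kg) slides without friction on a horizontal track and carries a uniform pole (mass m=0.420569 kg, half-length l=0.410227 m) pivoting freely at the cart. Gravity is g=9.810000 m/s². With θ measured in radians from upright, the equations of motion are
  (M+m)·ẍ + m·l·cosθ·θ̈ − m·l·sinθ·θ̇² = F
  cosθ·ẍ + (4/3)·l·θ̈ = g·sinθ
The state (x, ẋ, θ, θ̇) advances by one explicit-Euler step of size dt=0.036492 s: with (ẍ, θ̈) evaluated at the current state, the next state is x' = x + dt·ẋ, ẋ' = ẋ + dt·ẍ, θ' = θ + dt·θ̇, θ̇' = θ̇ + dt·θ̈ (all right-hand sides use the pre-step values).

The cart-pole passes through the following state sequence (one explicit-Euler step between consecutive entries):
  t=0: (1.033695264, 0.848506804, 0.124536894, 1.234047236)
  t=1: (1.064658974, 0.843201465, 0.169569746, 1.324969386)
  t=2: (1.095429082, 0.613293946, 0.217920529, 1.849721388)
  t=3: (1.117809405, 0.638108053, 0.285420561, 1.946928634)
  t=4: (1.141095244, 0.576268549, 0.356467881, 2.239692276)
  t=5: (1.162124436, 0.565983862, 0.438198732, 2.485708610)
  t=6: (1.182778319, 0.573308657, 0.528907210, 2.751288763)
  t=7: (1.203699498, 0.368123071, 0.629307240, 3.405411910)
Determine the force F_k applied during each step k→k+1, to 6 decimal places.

F_0 = 0.068209 N
F_1 = -11.719651 N
F_2 = 1.844414 N
F_3 = -2.652284 N
F_4 = 0.156627 N
F_5 = 1.134336 N
F_6 = -10.585196 N

step 0→1:
  ẍ = (ẋ'−ẋ)/dt = (0.843201465−0.848506804)/0.036492 = -0.145384
  θ̈ = (θ̇'−θ̇)/dt = (1.324969386−1.234047236)/0.036492 = 2.491564
  sinθ=0.124215, cosθ=0.992255
  F = (M+m)·ẍ + m·l·cosθ·θ̈ − m·l·sinθ·θ̇² = -0.325692 + 0.426537 − 0.032636 = 0.068209
step 1→2:
  ẍ = (ẋ'−ẋ)/dt = (0.613293946−0.843201465)/0.036492 = -6.300217
  θ̈ = (θ̇'−θ̇)/dt = (1.849721388−1.324969386)/0.036492 = 14.379919
  sinθ=0.168758, cosθ=0.985657
  F = (M+m)·ẍ + m·l·cosθ·θ̈ − m·l·sinθ·θ̇² = -14.113904 + 2.445366 − 0.051114 = -11.719651
step 2→3:
  ẍ = (ẋ'−ẋ)/dt = (0.638108053−0.613293946)/0.036492 = 0.679988
  θ̈ = (θ̇'−θ̇)/dt = (1.946928634−1.849721388)/0.036492 = 2.663796
  sinθ=0.216200, cosθ=0.976349
  F = (M+m)·ẍ + m·l·cosθ·θ̈ − m·l·sinθ·θ̇² = 1.523325 + 0.448712 − 0.127623 = 1.844414
step 3→4:
  ẍ = (ẋ'−ẋ)/dt = (0.576268549−0.638108053)/0.036492 = -1.694604
  θ̈ = (θ̇'−θ̇)/dt = (2.239692276−1.946928634)/0.036492 = 8.022680
  sinθ=0.281561, cosθ=0.959543
  F = (M+m)·ẍ + m·l·cosθ·θ̈ − m·l·sinθ·θ̇² = -3.796295 + 1.328145 − 0.184134 = -2.652284
step 4→5:
  ẍ = (ẋ'−ẋ)/dt = (0.565983862−0.576268549)/0.036492 = -0.281834
  θ̈ = (θ̇'−θ̇)/dt = (2.485708610−2.239692276)/0.036492 = 6.741651
  sinθ=0.348966, cosθ=0.937135
  F = (M+m)·ẍ + m·l·cosθ·θ̈ − m·l·sinθ·θ̇² = -0.631372 + 1.090009 − 0.302010 = 0.156627
step 5→6:
  ẍ = (ẋ'−ẋ)/dt = (0.573308657−0.565983862)/0.036492 = 0.200723
  θ̈ = (θ̇'−θ̇)/dt = (2.751288763−2.485708610)/0.036492 = 7.277764
  sinθ=0.424309, cosθ=0.905517
  F = (M+m)·ẍ + m·l·cosθ·θ̈ − m·l·sinθ·θ̇² = 0.449665 + 1.136989 − 0.452318 = 1.134336
step 6→7:
  ẍ = (ẋ'−ẋ)/dt = (0.368123071−0.573308657)/0.036492 = -5.622755
  θ̈ = (θ̇'−θ̇)/dt = (3.405411910−2.751288763)/0.036492 = 17.925111
  sinθ=0.504590, cosθ=0.863359
  F = (M+m)·ẍ + m·l·cosθ·θ̈ − m·l·sinθ·θ̇² = -12.596237 + 2.670022 − 0.658981 = -10.585196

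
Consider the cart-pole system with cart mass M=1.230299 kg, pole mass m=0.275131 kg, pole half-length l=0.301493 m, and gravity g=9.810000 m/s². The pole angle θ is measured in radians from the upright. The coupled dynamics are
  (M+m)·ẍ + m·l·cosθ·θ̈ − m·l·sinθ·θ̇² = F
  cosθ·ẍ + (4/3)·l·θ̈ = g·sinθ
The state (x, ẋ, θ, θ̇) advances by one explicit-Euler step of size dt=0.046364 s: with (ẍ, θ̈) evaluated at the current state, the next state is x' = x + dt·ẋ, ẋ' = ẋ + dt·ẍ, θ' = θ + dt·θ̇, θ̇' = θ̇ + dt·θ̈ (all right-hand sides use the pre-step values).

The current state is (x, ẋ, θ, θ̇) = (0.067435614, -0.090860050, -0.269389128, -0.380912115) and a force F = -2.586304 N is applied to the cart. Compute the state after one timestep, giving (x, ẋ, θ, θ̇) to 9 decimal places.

sinθ=-0.266142646, cosθ=0.963933655
temp = (F + m·l·θ̇²·sinθ)/(M+m) = (-2.586304 + -0.003203176)/1.505430 = -1.720111314
θ̈ = (g·sinθ − cosθ·temp)/(l·(4/3 − m·cos²θ/(M+m))) = -2.716092606
ẍ = temp − m·l·θ̈·cosθ/(M+m) = -1.575850656
Euler: x'=0.067435614+0.046364·-0.090860050=0.063222979, ẋ'=-0.090860050+0.046364·-1.575850656=-0.163922790
       θ'=-0.269389128+0.046364·-0.380912115=-0.287049737, θ̇'=-0.380912115+0.046364·-2.716092606=-0.506841033

(0.063222979, -0.163922790, -0.287049737, -0.506841033)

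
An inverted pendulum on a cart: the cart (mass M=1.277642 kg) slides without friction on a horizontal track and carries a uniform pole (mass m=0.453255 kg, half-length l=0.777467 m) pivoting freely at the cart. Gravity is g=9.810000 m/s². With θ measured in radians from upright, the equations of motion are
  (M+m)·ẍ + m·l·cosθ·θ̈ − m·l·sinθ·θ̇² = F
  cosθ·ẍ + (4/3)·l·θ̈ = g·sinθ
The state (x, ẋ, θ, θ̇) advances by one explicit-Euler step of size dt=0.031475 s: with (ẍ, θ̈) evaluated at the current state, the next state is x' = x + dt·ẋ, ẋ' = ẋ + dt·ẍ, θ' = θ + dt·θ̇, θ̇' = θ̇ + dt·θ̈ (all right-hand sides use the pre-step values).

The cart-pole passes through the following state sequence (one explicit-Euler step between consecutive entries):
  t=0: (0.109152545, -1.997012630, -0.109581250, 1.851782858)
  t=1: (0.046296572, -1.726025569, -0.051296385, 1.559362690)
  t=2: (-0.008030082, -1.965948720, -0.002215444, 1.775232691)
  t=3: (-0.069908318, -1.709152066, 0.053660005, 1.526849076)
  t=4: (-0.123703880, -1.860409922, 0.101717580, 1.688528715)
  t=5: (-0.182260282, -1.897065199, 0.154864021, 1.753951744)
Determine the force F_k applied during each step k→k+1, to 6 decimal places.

F_0 = 11.780208 N
F_1 = -10.736421 N
F_2 = 11.343546 N
F_3 = -6.554605 N
F_4 = -1.389112 N

step 0→1:
  ẍ = (ẋ'−ẋ)/dt = (-1.726025569−-1.997012630)/0.031475 = 8.609597
  θ̈ = (θ̇'−θ̇)/dt = (1.559362690−1.851782858)/0.031475 = -9.290553
  sinθ=-0.109362, cosθ=0.994002
  F = (M+m)·ẍ + m·l·cosθ·θ̈ − m·l·sinθ·θ̇² = 14.902325 + -3.254269 − -0.132151 = 11.780208
step 1→2:
  ẍ = (ẋ'−ẋ)/dt = (-1.965948720−-1.726025569)/0.031475 = -7.622658
  θ̈ = (θ̇'−θ̇)/dt = (1.775232691−1.559362690)/0.031475 = 6.858459
  sinθ=-0.051274, cosθ=0.998685
  F = (M+m)·ẍ + m·l·cosθ·θ̈ − m·l·sinθ·θ̇² = -13.194035 + 2.413679 − -0.043935 = -10.736421
step 2→3:
  ẍ = (ẋ'−ẋ)/dt = (-1.709152066−-1.965948720)/0.031475 = 8.158750
  θ̈ = (θ̇'−θ̇)/dt = (1.526849076−1.775232691)/0.031475 = -7.891457
  sinθ=-0.002215, cosθ=0.999998
  F = (M+m)·ẍ + m·l·cosθ·θ̈ − m·l·sinθ·θ̇² = 14.121956 + -2.780870 − -0.002460 = 11.343546
step 3→4:
  ẍ = (ẋ'−ẋ)/dt = (-1.860409922−-1.709152066)/0.031475 = -4.805651
  θ̈ = (θ̇'−θ̇)/dt = (1.688528715−1.526849076)/0.031475 = 5.136764
  sinθ=0.053634, cosθ=0.998561
  F = (M+m)·ẍ + m·l·cosθ·θ̈ − m·l·sinθ·θ̇² = -8.318086 + 1.807543 − 0.044061 = -6.554605
step 4→5:
  ẍ = (ẋ'−ẋ)/dt = (-1.897065199−-1.860409922)/0.031475 = -1.164584
  θ̈ = (θ̇'−θ̇)/dt = (1.753951744−1.688528715)/0.031475 = 2.078571
  sinθ=0.101542, cosθ=0.994831
  F = (M+m)·ẍ + m·l·cosθ·θ̈ − m·l·sinθ·θ̇² = -2.015775 + 0.728683 − 0.102021 = -1.389112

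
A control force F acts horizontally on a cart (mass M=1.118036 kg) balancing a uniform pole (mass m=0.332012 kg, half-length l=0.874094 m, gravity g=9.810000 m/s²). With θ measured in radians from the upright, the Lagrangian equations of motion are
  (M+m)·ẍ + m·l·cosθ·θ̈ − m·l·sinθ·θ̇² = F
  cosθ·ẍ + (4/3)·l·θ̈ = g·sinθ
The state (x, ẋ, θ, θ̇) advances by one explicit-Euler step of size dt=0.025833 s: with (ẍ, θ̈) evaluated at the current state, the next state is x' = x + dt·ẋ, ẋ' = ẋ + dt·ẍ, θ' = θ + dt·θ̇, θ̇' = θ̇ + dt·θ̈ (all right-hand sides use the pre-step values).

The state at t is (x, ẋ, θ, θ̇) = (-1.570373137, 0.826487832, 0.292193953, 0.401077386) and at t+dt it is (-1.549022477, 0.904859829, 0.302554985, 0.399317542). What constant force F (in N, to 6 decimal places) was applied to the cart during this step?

ẍ = (ẋ'−ẋ)/dt = (0.904859829−0.826487832)/0.025833 = 3.033794
θ̈ = (θ̇'−θ̇)/dt = (0.399317542−0.401077386)/0.025833 = -0.068124
sinθ=0.288054, cosθ=0.957614
F = (M+m)·ẍ + m·l·cosθ·θ̈ − m·l·sinθ·θ̇² = 4.399147 + -0.018932 − 0.013448 = 4.366767

F = 4.366767 N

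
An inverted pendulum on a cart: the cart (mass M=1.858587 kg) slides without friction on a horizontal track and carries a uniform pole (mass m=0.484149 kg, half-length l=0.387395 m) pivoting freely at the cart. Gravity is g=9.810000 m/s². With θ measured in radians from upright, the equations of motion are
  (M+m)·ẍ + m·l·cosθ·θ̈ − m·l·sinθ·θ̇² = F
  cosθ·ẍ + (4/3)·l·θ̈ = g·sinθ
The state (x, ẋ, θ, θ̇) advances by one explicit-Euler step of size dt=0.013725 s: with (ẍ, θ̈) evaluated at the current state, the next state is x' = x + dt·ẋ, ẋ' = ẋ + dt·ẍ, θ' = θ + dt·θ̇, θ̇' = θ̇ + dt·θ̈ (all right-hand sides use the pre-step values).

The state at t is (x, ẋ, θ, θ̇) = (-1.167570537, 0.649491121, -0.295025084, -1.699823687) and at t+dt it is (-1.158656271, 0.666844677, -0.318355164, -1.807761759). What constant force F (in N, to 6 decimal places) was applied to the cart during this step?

F = 1.708388 N

ẍ = (ẋ'−ẋ)/dt = (0.666844677−0.649491121)/0.013725 = 1.264376
θ̈ = (θ̇'−θ̇)/dt = (-1.807761759−-1.699823687)/0.013725 = -7.864340
sinθ=-0.290764, cosθ=0.956795
F = (M+m)·ẍ + m·l·cosθ·θ̈ − m·l·sinθ·θ̇² = 2.962098 + -1.411283 − -0.157573 = 1.708388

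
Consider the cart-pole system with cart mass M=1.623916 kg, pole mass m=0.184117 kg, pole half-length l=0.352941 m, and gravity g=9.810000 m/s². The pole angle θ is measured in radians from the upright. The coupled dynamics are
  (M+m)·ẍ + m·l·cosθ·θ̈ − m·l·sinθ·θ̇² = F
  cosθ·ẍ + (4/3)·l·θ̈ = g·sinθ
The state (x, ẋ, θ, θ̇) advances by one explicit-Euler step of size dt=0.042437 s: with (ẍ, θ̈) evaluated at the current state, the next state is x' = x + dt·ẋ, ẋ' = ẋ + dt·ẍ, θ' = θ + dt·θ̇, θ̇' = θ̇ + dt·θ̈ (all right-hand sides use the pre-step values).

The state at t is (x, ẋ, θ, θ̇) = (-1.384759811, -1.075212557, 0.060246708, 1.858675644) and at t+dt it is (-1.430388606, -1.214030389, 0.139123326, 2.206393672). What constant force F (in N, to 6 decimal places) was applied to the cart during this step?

F = -5.396382 N

ẍ = (ẋ'−ẋ)/dt = (-1.214030389−-1.075212557)/0.042437 = -3.271151
θ̈ = (θ̇'−θ̇)/dt = (2.206393672−1.858675644)/0.042437 = 8.193747
sinθ=0.060210, cosθ=0.998186
F = (M+m)·ẍ + m·l·cosθ·θ̈ − m·l·sinθ·θ̇² = -5.914349 + 0.531484 − 0.013517 = -5.396382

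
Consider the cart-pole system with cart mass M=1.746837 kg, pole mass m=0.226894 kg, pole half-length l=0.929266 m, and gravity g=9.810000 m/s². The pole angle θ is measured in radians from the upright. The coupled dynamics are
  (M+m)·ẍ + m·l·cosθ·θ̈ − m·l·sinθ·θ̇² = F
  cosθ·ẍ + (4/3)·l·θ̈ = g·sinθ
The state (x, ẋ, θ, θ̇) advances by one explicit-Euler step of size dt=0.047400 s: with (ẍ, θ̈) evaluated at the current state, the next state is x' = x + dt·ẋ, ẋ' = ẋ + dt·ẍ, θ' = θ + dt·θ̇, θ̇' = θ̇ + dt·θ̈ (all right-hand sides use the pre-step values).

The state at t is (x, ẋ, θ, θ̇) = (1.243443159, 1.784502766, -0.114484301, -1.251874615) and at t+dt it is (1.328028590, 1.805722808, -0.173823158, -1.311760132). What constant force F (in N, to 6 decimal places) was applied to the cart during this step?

ẍ = (ẋ'−ẋ)/dt = (1.805722808−1.784502766)/0.047400 = 0.447680
θ̈ = (θ̇'−θ̇)/dt = (-1.311760132−-1.251874615)/0.047400 = -1.263408
sinθ=-0.114234, cosθ=0.993454
F = (M+m)·ẍ + m·l·cosθ·θ̈ − m·l·sinθ·θ̇² = 0.883600 + -0.264639 − -0.037747 = 0.656708

F = 0.656708 N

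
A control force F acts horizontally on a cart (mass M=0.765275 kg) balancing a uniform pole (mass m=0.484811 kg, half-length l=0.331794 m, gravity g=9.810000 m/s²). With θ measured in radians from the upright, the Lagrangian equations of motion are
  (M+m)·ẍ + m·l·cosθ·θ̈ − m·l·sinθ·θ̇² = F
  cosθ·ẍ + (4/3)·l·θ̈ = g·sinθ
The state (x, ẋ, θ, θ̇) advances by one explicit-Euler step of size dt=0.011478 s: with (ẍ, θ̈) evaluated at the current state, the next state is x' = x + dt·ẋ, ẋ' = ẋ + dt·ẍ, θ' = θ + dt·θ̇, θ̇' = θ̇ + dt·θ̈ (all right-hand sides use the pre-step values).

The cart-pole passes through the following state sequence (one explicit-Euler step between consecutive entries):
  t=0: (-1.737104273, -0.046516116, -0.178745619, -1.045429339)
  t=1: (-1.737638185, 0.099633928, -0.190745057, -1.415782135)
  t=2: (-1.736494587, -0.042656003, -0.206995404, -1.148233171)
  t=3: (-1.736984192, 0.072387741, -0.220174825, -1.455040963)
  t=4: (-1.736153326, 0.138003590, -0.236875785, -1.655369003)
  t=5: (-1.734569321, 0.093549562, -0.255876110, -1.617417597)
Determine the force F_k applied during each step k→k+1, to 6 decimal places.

F_0 = 10.841094 N
F_1 = -11.754342 N
F_2 = 8.365229 N
F_3 = 4.480993 N
F_4 = -4.221101 N

step 0→1:
  ẍ = (ẋ'−ẋ)/dt = (0.099633928−-0.046516116)/0.011478 = 12.733058
  θ̈ = (θ̇'−θ̇)/dt = (-1.415782135−-1.045429339)/0.011478 = -32.266318
  sinθ=-0.177795, cosθ=0.984067
  F = (M+m)·ẍ + m·l·cosθ·θ̈ − m·l·sinθ·θ̇² = 15.917418 + -5.107581 − -0.031257 = 10.841094
step 1→2:
  ẍ = (ẋ'−ẋ)/dt = (-0.042656003−0.099633928)/0.011478 = -12.396753
  θ̈ = (θ̇'−θ̇)/dt = (-1.148233171−-1.415782135)/0.011478 = 23.309720
  sinθ=-0.189590, cosθ=0.981863
  F = (M+m)·ẍ + m·l·cosθ·θ̈ − m·l·sinθ·θ̇² = -15.497007 + 3.681536 − -0.061129 = -11.754342
step 2→3:
  ẍ = (ẋ'−ẋ)/dt = (0.072387741−-0.042656003)/0.011478 = 10.022978
  θ̈ = (θ̇'−θ̇)/dt = (-1.455040963−-1.148233171)/0.011478 = -26.730074
  sinθ=-0.205520, cosθ=0.978653
  F = (M+m)·ẍ + m·l·cosθ·θ̈ − m·l·sinθ·θ̇² = 12.529585 + -4.207943 − -0.043587 = 8.365229
step 3→4:
  ẍ = (ẋ'−ẋ)/dt = (0.138003590−0.072387741)/0.011478 = 5.716662
  θ̈ = (θ̇'−θ̇)/dt = (-1.655369003−-1.455040963)/0.011478 = -17.453218
  sinθ=-0.218400, cosθ=0.975859
  F = (M+m)·ẍ + m·l·cosθ·θ̈ − m·l·sinθ·θ̇² = 7.146319 + -2.739704 − -0.074378 = 4.480993
step 4→5:
  ẍ = (ẋ'−ẋ)/dt = (0.093549562−0.138003590)/0.011478 = -3.872977
  θ̈ = (θ̇'−θ̇)/dt = (-1.617417597−-1.655369003)/0.011478 = 3.306448
  sinθ=-0.234667, cosθ=0.972076
  F = (M+m)·ẍ + m·l·cosθ·θ̈ − m·l·sinθ·θ̇² = -4.841554 + 0.517015 − -0.103439 = -4.221101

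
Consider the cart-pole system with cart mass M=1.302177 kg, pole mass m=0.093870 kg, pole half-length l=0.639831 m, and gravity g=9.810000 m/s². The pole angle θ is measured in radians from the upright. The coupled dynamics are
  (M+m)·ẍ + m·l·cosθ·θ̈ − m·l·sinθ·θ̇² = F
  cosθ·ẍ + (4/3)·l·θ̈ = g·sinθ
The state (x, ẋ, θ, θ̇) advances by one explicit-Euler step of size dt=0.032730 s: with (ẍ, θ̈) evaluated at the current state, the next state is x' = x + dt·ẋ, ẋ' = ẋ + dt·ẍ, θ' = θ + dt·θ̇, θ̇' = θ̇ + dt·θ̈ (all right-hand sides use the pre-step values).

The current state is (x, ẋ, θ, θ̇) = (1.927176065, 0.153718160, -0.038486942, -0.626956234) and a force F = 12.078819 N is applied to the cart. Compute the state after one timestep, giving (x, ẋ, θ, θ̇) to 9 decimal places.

sinθ=-0.038477441, cosθ=0.999259469
temp = (F + m·l·θ̇²·sinθ)/(M+m) = (12.078819 + -0.000908391)/1.396047 = 8.651507155
θ̈ = (g·sinθ − cosθ·temp)/(l·(4/3 − m·cos²θ/(M+m))) = -11.136911874
ẍ = temp − m·l·θ̈·cosθ/(M+m) = 9.130286175
Euler: x'=1.927176065+0.032730·0.153718160=1.932207260, ẋ'=0.153718160+0.032730·9.130286175=0.452552427
       θ'=-0.038486942+0.032730·-0.626956234=-0.059007220, θ̇'=-0.626956234+0.032730·-11.136911874=-0.991467360

(1.932207260, 0.452552427, -0.059007220, -0.991467360)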